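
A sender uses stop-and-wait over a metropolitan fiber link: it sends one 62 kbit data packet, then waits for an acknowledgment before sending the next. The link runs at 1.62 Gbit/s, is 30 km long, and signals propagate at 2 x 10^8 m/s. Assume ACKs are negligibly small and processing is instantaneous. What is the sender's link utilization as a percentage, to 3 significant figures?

11.3 %

t_tx = L/R = 62000/1620000000 = 3.82716e-05 s.
t_prop = 30000/200000000 = 0.00015 s; RTT = 0.0003 s.
Cycle = t_tx + RTT = 0.000338272 s.
Utilization = t_tx / cycle = 3.82716e-05/0.000338272 = 11.3 %.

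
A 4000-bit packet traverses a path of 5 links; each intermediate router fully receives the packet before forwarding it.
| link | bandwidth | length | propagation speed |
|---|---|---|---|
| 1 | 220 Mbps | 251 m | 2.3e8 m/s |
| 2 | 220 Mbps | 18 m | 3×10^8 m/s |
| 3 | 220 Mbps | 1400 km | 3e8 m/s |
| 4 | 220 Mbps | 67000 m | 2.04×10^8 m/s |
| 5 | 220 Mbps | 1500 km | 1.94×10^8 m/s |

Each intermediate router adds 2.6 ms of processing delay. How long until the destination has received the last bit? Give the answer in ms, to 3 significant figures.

23.2 ms

Transmission delay per hop = L/R = 4000/220000000 = 0.0181818 ms; 5 hops → 0.0909091 ms.
Propagation delays (d/s per hop): 0.0010913, 6e-05, 4.66667, 0.328431, 7.73196 ms; sum = 12.7282 ms.
Processing at 4 router(s): 4 × 2.6 ms = 10.4 ms.
End-to-end = 23.2 ms.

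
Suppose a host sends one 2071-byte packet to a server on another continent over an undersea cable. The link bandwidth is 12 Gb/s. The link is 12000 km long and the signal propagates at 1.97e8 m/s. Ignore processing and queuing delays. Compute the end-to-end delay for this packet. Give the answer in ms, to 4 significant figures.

60.92 ms

L = 2071 × 8 = 16568 bits.
Transmission delay = L/R = 16568 / 12000000000 = 0.00138067 ms.
Propagation delay = d/s = 12000000 m / 197000000 m/s = 60.9137 ms.
Total = 60.92 ms.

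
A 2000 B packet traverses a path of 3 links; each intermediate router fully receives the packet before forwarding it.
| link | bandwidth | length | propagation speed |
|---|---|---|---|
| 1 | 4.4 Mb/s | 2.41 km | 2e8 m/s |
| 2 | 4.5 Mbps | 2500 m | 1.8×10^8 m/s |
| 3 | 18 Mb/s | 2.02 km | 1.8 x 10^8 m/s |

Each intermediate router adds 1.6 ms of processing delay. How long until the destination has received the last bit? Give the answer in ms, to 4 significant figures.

11.32 ms

L = 2000 × 8 = 16000 bits.
Transmission delays (L/R per hop): 3.63636, 3.55556, 0.888889 ms; sum = 8.08081 ms.
Propagation delays (d/s per hop): 0.01205, 0.0138889, 0.0112222 ms; sum = 0.0371611 ms.
Processing at 2 router(s): 2 × 1.6 ms = 3.2 ms.
End-to-end = 11.32 ms.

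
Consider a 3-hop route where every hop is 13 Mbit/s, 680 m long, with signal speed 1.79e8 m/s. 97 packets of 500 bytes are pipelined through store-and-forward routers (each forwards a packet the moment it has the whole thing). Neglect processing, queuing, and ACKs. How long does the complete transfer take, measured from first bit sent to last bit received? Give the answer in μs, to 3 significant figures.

Per-hop transmission t_tx = L/R = 4000/13000000 = 307.692 μs.
Per-hop propagation t_prop = 680/179000000 = 3.79888 μs.
Pipeline fill: first packet needs 3·t_tx to clear all hops; remaining 96 packets each add one t_tx.
Total = (3+97-1)·t_tx + 3·t_prop = 99·307.692 + 3·3.79888 = 30500 μs.

30500 μs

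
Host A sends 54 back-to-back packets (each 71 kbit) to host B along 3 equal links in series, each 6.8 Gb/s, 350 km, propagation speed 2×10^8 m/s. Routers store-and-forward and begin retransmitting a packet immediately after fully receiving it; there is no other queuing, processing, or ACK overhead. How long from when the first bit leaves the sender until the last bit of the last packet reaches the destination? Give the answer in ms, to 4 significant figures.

5.835 ms

Per-hop transmission t_tx = L/R = 71000/6800000000 = 0.0104412 ms.
Per-hop propagation t_prop = 350000/200000000 = 1.75 ms.
Pipeline fill: first packet needs 3·t_tx to clear all hops; remaining 53 packets each add one t_tx.
Total = (3+54-1)·t_tx + 3·t_prop = 56·0.0104412 + 3·1.75 = 5.835 ms.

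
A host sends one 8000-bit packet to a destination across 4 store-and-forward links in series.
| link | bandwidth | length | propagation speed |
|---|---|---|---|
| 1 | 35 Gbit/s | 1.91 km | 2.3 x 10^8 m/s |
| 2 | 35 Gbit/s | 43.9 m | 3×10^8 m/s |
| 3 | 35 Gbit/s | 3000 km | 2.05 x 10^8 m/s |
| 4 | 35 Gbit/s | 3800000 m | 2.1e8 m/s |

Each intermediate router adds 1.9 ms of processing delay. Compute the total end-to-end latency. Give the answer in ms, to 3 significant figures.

38.4 ms

Transmission delay per hop = L/R = 8000/35000000000 = 0.000228571 ms; 4 hops → 0.000914286 ms.
Propagation delays (d/s per hop): 0.00830435, 0.000146333, 14.6341, 18.0952 ms; sum = 32.7378 ms.
Processing at 3 router(s): 3 × 1.9 ms = 5.7 ms.
End-to-end = 38.4 ms.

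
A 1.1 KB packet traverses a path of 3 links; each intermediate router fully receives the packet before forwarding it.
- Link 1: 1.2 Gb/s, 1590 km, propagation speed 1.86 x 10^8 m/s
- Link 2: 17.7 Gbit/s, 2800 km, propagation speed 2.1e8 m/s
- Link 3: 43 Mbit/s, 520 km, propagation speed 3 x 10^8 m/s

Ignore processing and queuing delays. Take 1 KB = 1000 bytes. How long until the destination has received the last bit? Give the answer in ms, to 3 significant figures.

23.8 ms

L = 8800 bits.
Transmission delays (L/R per hop): 0.00733333, 0.000497175, 0.204651 ms; sum = 0.212482 ms.
Propagation delays (d/s per hop): 8.54839, 13.3333, 1.73333 ms; sum = 23.6151 ms.
End-to-end = 23.8 ms.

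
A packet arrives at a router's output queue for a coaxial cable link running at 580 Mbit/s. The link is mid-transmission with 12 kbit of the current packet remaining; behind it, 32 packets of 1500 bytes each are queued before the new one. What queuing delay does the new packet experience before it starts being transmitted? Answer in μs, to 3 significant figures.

Each queued packet: L/R = 12000/580000000 = 20.6897 μs.
32 queued → 662.069 μs.
Plus remaining 12000 bits of current packet: 20.6897 μs.
Queuing delay = 683 μs.

683 μs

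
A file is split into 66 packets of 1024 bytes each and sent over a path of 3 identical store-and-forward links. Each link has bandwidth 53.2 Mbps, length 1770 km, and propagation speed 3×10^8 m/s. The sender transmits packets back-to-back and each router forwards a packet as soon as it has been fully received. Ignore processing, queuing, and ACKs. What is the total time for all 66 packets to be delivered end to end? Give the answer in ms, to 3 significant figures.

Per-hop transmission t_tx = L/R = 8192/53200000 = 0.153985 ms.
Per-hop propagation t_prop = 1770000/300000000 = 5.9 ms.
Pipeline fill: first packet needs 3·t_tx to clear all hops; remaining 65 packets each add one t_tx.
Total = (3+66-1)·t_tx + 3·t_prop = 68·0.153985 + 3·5.9 = 28.2 ms.

28.2 ms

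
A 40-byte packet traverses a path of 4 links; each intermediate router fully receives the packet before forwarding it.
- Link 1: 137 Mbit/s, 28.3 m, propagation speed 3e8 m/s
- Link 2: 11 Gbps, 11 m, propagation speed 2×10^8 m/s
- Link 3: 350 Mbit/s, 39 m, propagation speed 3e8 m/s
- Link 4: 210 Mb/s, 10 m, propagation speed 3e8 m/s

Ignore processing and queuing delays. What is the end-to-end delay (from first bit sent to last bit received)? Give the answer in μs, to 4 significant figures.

L = 40 × 8 = 320 bits.
Transmission delays (L/R per hop): 2.33577, 0.0290909, 0.914286, 1.52381 μs; sum = 4.80295 μs.
Propagation delays (d/s per hop): 0.0943333, 0.055, 0.13, 0.0333333 μs; sum = 0.312667 μs.
End-to-end = 5.116 μs.

5.116 μs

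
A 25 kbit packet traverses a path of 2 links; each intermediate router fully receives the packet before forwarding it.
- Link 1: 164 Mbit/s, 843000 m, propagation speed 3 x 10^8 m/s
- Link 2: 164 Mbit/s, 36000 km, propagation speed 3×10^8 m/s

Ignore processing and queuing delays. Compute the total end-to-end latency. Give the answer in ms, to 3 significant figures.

123 ms

L = 25000 bits.
Transmission delay per hop = L/R = 25000/164000000 = 0.152439 ms; 2 hops → 0.304878 ms.
Propagation delays (d/s per hop): 2.81, 120 ms; sum = 122.81 ms.
End-to-end = 123 ms.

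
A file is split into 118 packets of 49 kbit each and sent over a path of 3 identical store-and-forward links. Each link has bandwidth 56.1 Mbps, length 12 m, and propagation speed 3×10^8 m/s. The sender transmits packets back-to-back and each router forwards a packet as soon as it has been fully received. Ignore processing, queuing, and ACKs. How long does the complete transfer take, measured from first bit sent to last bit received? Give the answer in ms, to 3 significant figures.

105 ms

Per-hop transmission t_tx = L/R = 49000/56100000 = 0.87344 ms.
Per-hop propagation t_prop = 12/300000000 = 4e-05 ms.
Pipeline fill: first packet needs 3·t_tx to clear all hops; remaining 117 packets each add one t_tx.
Total = (3+118-1)·t_tx + 3·t_prop = 120·0.87344 + 3·4e-05 = 105 ms.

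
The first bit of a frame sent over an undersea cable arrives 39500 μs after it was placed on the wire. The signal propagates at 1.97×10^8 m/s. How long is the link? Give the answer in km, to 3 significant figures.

d = s × t_prop = 197000000 × 0.0395 = 7780 km.

7780 km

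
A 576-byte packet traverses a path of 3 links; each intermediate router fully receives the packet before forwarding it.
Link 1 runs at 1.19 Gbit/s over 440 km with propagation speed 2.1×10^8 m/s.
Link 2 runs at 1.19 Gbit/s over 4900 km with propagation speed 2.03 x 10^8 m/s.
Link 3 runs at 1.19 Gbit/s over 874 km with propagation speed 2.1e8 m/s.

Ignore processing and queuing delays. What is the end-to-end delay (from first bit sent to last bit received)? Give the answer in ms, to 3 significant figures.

30.4 ms

L = 576 × 8 = 4608 bits.
Transmission delay per hop = L/R = 4608/1190000000 = 0.00387227 ms; 3 hops → 0.0116168 ms.
Propagation delays (d/s per hop): 2.09524, 24.1379, 4.1619 ms; sum = 30.3951 ms.
End-to-end = 30.4 ms.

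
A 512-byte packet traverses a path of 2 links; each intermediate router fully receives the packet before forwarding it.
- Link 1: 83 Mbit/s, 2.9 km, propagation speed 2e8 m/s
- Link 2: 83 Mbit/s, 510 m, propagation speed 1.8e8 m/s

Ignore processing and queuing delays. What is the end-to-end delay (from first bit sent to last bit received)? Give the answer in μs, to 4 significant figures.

L = 512 × 8 = 4096 bits.
Transmission delay per hop = L/R = 4096/83000000 = 49.3494 μs; 2 hops → 98.6988 μs.
Propagation delays (d/s per hop): 14.5, 2.83333 μs; sum = 17.3333 μs.
End-to-end = 116.0 μs.

116.0 μs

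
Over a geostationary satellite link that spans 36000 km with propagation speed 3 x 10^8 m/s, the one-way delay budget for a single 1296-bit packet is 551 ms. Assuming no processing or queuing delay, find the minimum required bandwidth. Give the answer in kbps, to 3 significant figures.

3.01 kbps

Propagation delay = 36000000 / 300000000 = 120 ms.
Transmission budget = 551 − 120 = 431 ms.
R ≥ L / t_tx = 1296 bits / 0.431 s = 3.01 kbps.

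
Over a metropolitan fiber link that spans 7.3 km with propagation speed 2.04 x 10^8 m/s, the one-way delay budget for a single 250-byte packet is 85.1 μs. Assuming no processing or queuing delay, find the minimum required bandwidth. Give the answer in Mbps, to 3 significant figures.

40.6 Mbps

L = 2000 bits.
Propagation delay = 7300 / 204000000 = 35.7843 μs.
Transmission budget = 85.1 − 35.7843 = 49.3157 μs.
R ≥ L / t_tx = 2000 bits / 4.93157e-05 s = 40.6 Mbps.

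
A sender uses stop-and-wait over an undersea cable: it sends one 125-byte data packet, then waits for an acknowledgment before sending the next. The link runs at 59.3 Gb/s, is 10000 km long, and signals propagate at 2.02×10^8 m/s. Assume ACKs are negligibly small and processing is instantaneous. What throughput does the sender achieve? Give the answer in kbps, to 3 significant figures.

10.1 kbps

t_tx = L/R = 1000/59300000000 = 1.68634e-08 s.
t_prop = 10000000/202000000 = 0.049505 s; RTT = 0.0990099 s.
Cycle = t_tx + RTT = 0.0990099 s.
Throughput = L / cycle = 1000 / 0.0990099 = 10.1 kbps.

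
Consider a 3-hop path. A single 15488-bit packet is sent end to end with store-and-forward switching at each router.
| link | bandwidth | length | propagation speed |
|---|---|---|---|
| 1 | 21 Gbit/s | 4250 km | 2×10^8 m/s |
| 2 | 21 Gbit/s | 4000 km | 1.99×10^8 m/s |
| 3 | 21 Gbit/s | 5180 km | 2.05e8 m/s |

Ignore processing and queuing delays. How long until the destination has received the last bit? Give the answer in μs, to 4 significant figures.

66620 μs

Transmission delay per hop = L/R = 15488/21000000000 = 0.737524 μs; 3 hops → 2.21257 μs.
Propagation delays (d/s per hop): 21250, 20100.5, 25268.3 μs; sum = 66618.8 μs.
End-to-end = 66620 μs.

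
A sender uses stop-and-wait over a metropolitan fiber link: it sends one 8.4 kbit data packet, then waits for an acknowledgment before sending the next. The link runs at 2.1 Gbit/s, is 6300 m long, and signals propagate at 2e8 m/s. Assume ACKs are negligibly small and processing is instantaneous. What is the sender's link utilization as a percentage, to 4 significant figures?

t_tx = L/R = 8400/2100000000 = 4e-06 s.
t_prop = 6300/200000000 = 3.15e-05 s; RTT = 6.3e-05 s.
Cycle = t_tx + RTT = 6.7e-05 s.
Utilization = t_tx / cycle = 4e-06/6.7e-05 = 5.970 %.

5.970 %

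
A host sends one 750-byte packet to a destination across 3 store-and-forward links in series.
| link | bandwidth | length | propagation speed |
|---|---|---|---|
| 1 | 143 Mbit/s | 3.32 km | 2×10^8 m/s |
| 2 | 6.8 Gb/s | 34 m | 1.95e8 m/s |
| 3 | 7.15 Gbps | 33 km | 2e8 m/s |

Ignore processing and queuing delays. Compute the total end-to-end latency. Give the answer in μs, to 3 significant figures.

225 μs

L = 750 × 8 = 6000 bits.
Transmission delays (L/R per hop): 41.958, 0.882353, 0.839161 μs; sum = 43.6796 μs.
Propagation delays (d/s per hop): 16.6, 0.174359, 165 μs; sum = 181.774 μs.
End-to-end = 225 μs.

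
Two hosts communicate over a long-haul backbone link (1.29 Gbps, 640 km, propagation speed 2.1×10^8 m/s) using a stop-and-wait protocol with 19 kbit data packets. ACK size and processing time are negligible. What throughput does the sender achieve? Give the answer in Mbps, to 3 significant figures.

3.11 Mbps

t_tx = L/R = 19000/1290000000 = 1.47287e-05 s.
t_prop = 640000/210000000 = 0.00304762 s; RTT = 0.00609524 s.
Cycle = t_tx + RTT = 0.00610997 s.
Throughput = L / cycle = 19000 / 0.00610997 = 3.11 Mbps.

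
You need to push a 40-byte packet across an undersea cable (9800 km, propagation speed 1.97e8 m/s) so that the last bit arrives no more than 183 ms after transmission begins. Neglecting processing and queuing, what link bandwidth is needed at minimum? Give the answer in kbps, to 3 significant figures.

2.40 kbps

L = 320 bits.
Propagation delay = 9800000 / 197000000 = 49.7462 ms.
Transmission budget = 183 − 49.7462 = 133.254 ms.
R ≥ L / t_tx = 320 bits / 0.133254 s = 2.40 kbps.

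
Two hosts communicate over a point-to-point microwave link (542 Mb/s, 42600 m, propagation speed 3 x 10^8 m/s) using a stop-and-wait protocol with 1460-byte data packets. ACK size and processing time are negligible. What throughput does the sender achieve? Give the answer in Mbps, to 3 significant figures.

38.2 Mbps

t_tx = L/R = 11680/542000000 = 2.15498e-05 s.
t_prop = 42600/300000000 = 0.000142 s; RTT = 0.000284 s.
Cycle = t_tx + RTT = 0.00030555 s.
Throughput = L / cycle = 11680 / 0.00030555 = 38.2 Mbps.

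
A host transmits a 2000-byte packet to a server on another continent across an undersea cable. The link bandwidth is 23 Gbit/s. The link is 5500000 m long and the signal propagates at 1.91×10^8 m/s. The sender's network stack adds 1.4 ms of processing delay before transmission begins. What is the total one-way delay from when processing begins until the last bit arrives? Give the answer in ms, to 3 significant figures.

30.2 ms

L = 2000 × 8 = 16000 bits.
Transmission delay = L/R = 16000 / 23000000000 = 0.000695652 ms.
Propagation delay = d/s = 5500000 m / 191000000 m/s = 28.7958 ms.
Plus processing delay 1.4 ms = 1.4 ms.
Total = 30.2 ms.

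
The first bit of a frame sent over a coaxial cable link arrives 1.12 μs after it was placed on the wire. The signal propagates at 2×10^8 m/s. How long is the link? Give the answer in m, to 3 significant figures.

d = s × t_prop = 200000000 × 1.12e-06 = 224 m.

224 m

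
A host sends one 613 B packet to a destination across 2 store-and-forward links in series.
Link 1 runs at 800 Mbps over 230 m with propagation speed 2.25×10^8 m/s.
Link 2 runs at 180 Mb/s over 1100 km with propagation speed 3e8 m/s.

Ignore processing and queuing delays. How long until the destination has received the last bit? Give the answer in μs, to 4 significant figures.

3701 μs

L = 613 × 8 = 4904 bits.
Transmission delays (L/R per hop): 6.13, 27.2444 μs; sum = 33.3744 μs.
Propagation delays (d/s per hop): 1.02222, 3666.67 μs; sum = 3667.69 μs.
End-to-end = 3701 μs.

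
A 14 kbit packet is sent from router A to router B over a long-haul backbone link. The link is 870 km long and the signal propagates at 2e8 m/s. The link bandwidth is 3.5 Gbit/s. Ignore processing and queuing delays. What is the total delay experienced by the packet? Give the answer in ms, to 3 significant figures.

L = 14000 bits.
Transmission delay = L/R = 14000 / 3500000000 = 0.004 ms.
Propagation delay = d/s = 870000 m / 200000000 m/s = 4.35 ms.
Total = 4.35 ms.

4.35 ms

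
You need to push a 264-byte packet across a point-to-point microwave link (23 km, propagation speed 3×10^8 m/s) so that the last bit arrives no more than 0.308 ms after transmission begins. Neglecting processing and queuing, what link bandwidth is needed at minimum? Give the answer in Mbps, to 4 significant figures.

9.130 Mbps

L = 2112 bits.
Propagation delay = 23000 / 300000000 = 0.0766667 ms.
Transmission budget = 0.308 − 0.0766667 = 0.231333 ms.
R ≥ L / t_tx = 2112 bits / 0.000231333 s = 9.130 Mbps.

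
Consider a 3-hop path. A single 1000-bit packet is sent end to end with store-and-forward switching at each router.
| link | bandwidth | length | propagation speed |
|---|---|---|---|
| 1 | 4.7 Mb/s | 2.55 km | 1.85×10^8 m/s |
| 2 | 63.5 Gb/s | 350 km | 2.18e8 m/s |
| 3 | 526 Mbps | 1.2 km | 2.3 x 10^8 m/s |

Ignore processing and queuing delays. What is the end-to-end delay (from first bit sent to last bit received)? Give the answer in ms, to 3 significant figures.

Transmission delays (L/R per hop): 0.212766, 1.5748e-05, 0.00190114 ms; sum = 0.214683 ms.
Propagation delays (d/s per hop): 0.0137838, 1.6055, 0.00521739 ms; sum = 1.62451 ms.
End-to-end = 1.84 ms.

1.84 ms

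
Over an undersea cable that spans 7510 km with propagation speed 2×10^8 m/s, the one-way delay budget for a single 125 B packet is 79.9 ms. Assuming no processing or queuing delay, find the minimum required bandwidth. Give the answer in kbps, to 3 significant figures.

L = 1000 bits.
Propagation delay = 7510000 / 200000000 = 37.55 ms.
Transmission budget = 79.9 − 37.55 = 42.35 ms.
R ≥ L / t_tx = 1000 bits / 0.04235 s = 23.6 kbps.

23.6 kbps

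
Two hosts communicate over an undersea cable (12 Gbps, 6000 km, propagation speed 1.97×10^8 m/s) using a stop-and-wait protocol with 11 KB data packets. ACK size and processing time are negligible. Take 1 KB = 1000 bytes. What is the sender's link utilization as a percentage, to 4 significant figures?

0.01204 %

t_tx = L/R = 88000/12000000000 = 7.33333e-06 s.
t_prop = 6000000/197000000 = 0.0304569 s; RTT = 0.0609137 s.
Cycle = t_tx + RTT = 0.060921 s.
Utilization = t_tx / cycle = 7.33333e-06/0.060921 = 0.01204 %.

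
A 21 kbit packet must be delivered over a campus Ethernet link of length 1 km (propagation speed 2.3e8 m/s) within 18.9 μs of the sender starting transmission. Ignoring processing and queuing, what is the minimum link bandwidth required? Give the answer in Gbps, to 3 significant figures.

1.44 Gbps

Propagation delay = 1000 / 2.3e+08 = 4.34783 μs.
Transmission budget = 18.9 − 4.34783 = 14.5522 μs.
R ≥ L / t_tx = 21000 bits / 1.45522e-05 s = 1.44 Gbps.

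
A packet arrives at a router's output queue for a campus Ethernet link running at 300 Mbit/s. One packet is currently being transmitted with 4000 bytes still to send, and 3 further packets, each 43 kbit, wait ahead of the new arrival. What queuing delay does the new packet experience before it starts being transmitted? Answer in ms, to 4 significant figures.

0.5367 ms

Each queued packet: L/R = 43000/300000000 = 0.143333 ms.
3 queued → 0.43 ms.
Plus remaining 32000 bits of current packet: 0.106667 ms.
Queuing delay = 0.5367 ms.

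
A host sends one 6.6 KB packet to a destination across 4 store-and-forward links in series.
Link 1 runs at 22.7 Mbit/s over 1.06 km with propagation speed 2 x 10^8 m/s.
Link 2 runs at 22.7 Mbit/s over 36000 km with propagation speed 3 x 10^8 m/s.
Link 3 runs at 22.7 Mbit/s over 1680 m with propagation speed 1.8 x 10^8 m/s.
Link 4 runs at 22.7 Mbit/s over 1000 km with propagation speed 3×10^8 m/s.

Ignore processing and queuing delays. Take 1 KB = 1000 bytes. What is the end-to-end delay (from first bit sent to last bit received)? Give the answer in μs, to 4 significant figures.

132700 μs

L = 52800 bits.
Transmission delay per hop = L/R = 52800/22700000 = 2325.99 μs; 4 hops → 9303.96 μs.
Propagation delays (d/s per hop): 5.3, 120000, 9.33333, 3333.33 μs; sum = 123348 μs.
End-to-end = 132700 μs.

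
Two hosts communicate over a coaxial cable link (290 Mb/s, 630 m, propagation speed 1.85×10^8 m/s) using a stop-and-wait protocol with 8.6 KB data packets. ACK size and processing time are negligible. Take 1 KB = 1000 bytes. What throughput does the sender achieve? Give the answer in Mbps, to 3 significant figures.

282 Mbps

t_tx = L/R = 68800/290000000 = 0.000237241 s.
t_prop = 630/185000000 = 3.40541e-06 s; RTT = 6.81081e-06 s.
Cycle = t_tx + RTT = 0.000244052 s.
Throughput = L / cycle = 68800 / 0.000244052 = 282 Mbps.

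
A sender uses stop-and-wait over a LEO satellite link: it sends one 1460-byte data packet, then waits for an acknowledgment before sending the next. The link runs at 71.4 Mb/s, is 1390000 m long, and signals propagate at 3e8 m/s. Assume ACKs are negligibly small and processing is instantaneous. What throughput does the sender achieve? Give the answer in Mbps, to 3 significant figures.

t_tx = L/R = 11680/71400000 = 0.000163585 s.
t_prop = 1390000/300000000 = 0.00463333 s; RTT = 0.00926667 s.
Cycle = t_tx + RTT = 0.00943025 s.
Throughput = L / cycle = 11680 / 0.00943025 = 1.24 Mbps.

1.24 Mbps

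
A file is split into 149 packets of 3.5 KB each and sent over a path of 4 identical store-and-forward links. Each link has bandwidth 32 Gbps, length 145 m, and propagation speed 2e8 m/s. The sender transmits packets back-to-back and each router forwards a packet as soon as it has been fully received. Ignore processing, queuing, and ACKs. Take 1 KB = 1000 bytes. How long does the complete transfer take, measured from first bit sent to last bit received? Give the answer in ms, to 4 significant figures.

Per-hop transmission t_tx = L/R = 28000/32000000000 = 0.000875 ms.
Per-hop propagation t_prop = 145/200000000 = 0.000725 ms.
Pipeline fill: first packet needs 4·t_tx to clear all hops; remaining 148 packets each add one t_tx.
Total = (4+149-1)·t_tx + 4·t_prop = 152·0.000875 + 4·0.000725 = 0.1359 ms.

0.1359 ms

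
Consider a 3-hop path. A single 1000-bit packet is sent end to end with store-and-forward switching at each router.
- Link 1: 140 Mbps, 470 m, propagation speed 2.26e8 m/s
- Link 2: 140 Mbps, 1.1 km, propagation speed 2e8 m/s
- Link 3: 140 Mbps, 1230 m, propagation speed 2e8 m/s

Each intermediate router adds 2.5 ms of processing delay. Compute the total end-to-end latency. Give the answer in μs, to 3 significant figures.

Transmission delay per hop = L/R = 1000/140000000 = 7.14286 μs; 3 hops → 21.4286 μs.
Propagation delays (d/s per hop): 2.07965, 5.5, 6.15 μs; sum = 13.7296 μs.
Processing at 2 router(s): 2 × 2.5 ms = 5000 μs.
End-to-end = 5040 μs.

5040 μs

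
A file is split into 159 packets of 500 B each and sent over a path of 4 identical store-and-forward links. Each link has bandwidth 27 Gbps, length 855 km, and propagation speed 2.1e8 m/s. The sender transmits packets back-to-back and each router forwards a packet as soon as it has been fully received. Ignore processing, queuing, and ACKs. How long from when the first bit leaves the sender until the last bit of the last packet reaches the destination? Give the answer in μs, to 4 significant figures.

16310 μs

Per-hop transmission t_tx = L/R = 4000/27000000000 = 0.148148 μs.
Per-hop propagation t_prop = 855000/210000000 = 4071.43 μs.
Pipeline fill: first packet needs 4·t_tx to clear all hops; remaining 158 packets each add one t_tx.
Total = (4+159-1)·t_tx + 4·t_prop = 162·0.148148 + 4·4071.43 = 16310 μs.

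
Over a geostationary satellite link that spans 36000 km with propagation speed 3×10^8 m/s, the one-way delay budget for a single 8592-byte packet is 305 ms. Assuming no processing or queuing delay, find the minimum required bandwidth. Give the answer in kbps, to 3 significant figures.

L = 68736 bits.
Propagation delay = 36000000 / 300000000 = 120 ms.
Transmission budget = 305 − 120 = 185 ms.
R ≥ L / t_tx = 68736 bits / 0.185 s = 372 kbps.

372 kbps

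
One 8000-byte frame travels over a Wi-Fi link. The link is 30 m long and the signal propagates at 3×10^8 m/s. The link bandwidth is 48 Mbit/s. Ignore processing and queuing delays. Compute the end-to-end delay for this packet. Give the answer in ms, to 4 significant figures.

L = 8000 × 8 = 64000 bits.
Transmission delay = L/R = 64000 / 48000000 = 1.33333 ms.
Propagation delay = d/s = 30 m / 300000000 m/s = 0.0001 ms.
Total = 1.333 ms.

1.333 ms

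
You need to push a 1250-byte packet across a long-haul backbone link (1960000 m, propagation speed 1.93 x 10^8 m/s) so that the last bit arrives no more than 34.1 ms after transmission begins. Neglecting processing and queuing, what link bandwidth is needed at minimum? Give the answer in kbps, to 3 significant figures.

418 kbps

L = 10000 bits.
Propagation delay = 1960000 / 193000000 = 10.1554 ms.
Transmission budget = 34.1 − 10.1554 = 23.9446 ms.
R ≥ L / t_tx = 10000 bits / 0.0239446 s = 418 kbps.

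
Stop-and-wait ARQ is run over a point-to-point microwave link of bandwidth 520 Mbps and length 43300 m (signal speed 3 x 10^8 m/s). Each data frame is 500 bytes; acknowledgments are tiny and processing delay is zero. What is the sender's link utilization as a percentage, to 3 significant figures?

t_tx = L/R = 4000/520000000 = 7.69231e-06 s.
t_prop = 43300/300000000 = 0.000144333 s; RTT = 0.000288667 s.
Cycle = t_tx + RTT = 0.000296359 s.
Utilization = t_tx / cycle = 7.69231e-06/0.000296359 = 2.60 %.

2.60 %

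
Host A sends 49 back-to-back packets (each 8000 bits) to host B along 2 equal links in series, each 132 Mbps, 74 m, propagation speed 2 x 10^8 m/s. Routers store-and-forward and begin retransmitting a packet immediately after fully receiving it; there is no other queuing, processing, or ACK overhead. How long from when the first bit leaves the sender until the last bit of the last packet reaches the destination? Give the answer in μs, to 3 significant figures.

Per-hop transmission t_tx = L/R = 8000/132000000 = 60.6061 μs.
Per-hop propagation t_prop = 74/200000000 = 0.37 μs.
Pipeline fill: first packet needs 2·t_tx to clear all hops; remaining 48 packets each add one t_tx.
Total = (2+49-1)·t_tx + 2·t_prop = 50·60.6061 + 2·0.37 = 3030 μs.

3030 μs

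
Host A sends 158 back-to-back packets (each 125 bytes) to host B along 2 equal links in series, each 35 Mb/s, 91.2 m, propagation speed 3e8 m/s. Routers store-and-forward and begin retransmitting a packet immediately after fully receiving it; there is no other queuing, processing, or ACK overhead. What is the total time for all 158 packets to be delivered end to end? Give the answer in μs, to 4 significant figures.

Per-hop transmission t_tx = L/R = 1000/35000000 = 28.5714 μs.
Per-hop propagation t_prop = 91.2/300000000 = 0.304 μs.
Pipeline fill: first packet needs 2·t_tx to clear all hops; remaining 157 packets each add one t_tx.
Total = (2+158-1)·t_tx + 2·t_prop = 159·28.5714 + 2·0.304 = 4543 μs.

4543 μs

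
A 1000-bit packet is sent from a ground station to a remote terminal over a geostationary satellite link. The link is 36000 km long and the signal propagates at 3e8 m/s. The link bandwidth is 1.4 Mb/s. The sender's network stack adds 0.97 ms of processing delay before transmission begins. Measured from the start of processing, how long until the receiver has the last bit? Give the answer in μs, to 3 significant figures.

122000 μs

Transmission delay = L/R = 1000 / 1400000 = 714.286 μs.
Propagation delay = d/s = 36000000 m / 300000000 m/s = 120000 μs.
Plus processing delay 0.97 ms = 970 μs.
Total = 122000 μs.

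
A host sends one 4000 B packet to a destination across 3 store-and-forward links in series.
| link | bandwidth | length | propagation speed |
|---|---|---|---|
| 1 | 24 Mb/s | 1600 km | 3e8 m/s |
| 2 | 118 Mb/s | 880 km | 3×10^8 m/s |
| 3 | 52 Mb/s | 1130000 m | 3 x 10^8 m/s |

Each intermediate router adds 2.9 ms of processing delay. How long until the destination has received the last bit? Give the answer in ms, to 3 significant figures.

L = 4000 × 8 = 32000 bits.
Transmission delays (L/R per hop): 1.33333, 0.271186, 0.615385 ms; sum = 2.2199 ms.
Propagation delays (d/s per hop): 5.33333, 2.93333, 3.76667 ms; sum = 12.0333 ms.
Processing at 2 router(s): 2 × 2.9 ms = 5.8 ms.
End-to-end = 20.1 ms.

20.1 ms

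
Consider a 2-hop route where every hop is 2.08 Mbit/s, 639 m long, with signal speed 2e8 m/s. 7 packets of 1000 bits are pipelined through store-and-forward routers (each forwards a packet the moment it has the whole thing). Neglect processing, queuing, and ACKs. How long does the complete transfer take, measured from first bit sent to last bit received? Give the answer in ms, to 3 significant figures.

Per-hop transmission t_tx = L/R = 1000/2080000 = 0.480769 ms.
Per-hop propagation t_prop = 639/200000000 = 0.003195 ms.
Pipeline fill: first packet needs 2·t_tx to clear all hops; remaining 6 packets each add one t_tx.
Total = (2+7-1)·t_tx + 2·t_prop = 8·0.480769 + 2·0.003195 = 3.85 ms.

3.85 ms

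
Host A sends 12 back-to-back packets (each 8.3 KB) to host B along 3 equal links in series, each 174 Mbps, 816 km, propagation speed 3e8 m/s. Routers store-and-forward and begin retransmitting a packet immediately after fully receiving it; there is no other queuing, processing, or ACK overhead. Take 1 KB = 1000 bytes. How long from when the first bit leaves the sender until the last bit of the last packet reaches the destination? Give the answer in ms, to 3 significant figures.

Per-hop transmission t_tx = L/R = 66400/174000000 = 0.381609 ms.
Per-hop propagation t_prop = 816000/300000000 = 2.72 ms.
Pipeline fill: first packet needs 3·t_tx to clear all hops; remaining 11 packets each add one t_tx.
Total = (3+12-1)·t_tx + 3·t_prop = 14·0.381609 + 3·2.72 = 13.5 ms.

13.5 ms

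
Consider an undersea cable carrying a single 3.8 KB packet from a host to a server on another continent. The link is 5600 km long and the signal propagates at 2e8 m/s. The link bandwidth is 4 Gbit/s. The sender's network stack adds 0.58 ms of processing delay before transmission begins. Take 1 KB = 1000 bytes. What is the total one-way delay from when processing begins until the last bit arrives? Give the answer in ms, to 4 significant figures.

L = 30400 bits.
Transmission delay = L/R = 30400 / 4000000000 = 0.0076 ms.
Propagation delay = d/s = 5600000 m / 200000000 m/s = 28 ms.
Plus processing delay 0.58 ms = 0.58 ms.
Total = 28.59 ms.

28.59 ms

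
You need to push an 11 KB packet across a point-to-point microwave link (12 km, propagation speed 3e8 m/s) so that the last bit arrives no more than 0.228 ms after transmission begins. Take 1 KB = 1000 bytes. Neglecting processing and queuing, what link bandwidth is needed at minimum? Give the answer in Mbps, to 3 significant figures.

L = 88000 bits.
Propagation delay = 12000 / 300000000 = 0.04 ms.
Transmission budget = 0.228 − 0.04 = 0.188 ms.
R ≥ L / t_tx = 88000 bits / 0.000188 s = 468 Mbps.

468 Mbps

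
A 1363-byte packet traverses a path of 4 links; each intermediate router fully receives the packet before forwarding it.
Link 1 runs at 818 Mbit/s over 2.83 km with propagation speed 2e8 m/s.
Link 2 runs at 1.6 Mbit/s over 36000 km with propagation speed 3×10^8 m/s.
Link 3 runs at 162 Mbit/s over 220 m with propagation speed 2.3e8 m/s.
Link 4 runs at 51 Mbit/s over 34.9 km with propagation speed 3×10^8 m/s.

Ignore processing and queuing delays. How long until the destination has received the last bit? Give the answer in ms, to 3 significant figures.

127 ms

L = 1363 × 8 = 10904 bits.
Transmission delays (L/R per hop): 0.0133301, 6.815, 0.0673086, 0.213804 ms; sum = 7.10944 ms.
Propagation delays (d/s per hop): 0.01415, 120, 0.000956522, 0.116333 ms; sum = 120.131 ms.
End-to-end = 127 ms.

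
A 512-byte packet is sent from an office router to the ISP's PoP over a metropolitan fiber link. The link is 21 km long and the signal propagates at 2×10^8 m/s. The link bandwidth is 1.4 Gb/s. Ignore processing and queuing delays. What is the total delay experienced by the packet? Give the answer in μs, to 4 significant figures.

L = 512 × 8 = 4096 bits.
Transmission delay = L/R = 4096 / 1400000000 = 2.92571 μs.
Propagation delay = d/s = 21000 m / 200000000 m/s = 105 μs.
Total = 107.9 μs.

107.9 μs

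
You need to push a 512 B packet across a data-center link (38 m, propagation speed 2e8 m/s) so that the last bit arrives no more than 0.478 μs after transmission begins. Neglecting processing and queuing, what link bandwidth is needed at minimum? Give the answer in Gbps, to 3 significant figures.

14.2 Gbps

L = 4096 bits.
Propagation delay = 38 / 200000000 = 0.19 μs.
Transmission budget = 0.478 − 0.19 = 0.288 μs.
R ≥ L / t_tx = 4096 bits / 2.88e-07 s = 14.2 Gbps.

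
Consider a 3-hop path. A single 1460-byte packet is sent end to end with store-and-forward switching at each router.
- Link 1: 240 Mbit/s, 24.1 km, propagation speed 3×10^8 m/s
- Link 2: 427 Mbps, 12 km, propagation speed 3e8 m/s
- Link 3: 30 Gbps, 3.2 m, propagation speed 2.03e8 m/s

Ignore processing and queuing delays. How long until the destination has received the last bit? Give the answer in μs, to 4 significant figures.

L = 1460 × 8 = 11680 bits.
Transmission delays (L/R per hop): 48.6667, 27.3536, 0.389333 μs; sum = 76.4096 μs.
Propagation delays (d/s per hop): 80.3333, 40, 0.0157635 μs; sum = 120.349 μs.
End-to-end = 196.8 μs.

196.8 μs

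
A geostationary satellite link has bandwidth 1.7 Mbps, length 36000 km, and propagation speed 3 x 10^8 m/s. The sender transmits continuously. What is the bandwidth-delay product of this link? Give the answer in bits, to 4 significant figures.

Propagation delay = 36000000 / 300000000 = 0.12 s.
BDP = R × t_prop = 1700000 × 0.12 = 204000 bits.

204000 bits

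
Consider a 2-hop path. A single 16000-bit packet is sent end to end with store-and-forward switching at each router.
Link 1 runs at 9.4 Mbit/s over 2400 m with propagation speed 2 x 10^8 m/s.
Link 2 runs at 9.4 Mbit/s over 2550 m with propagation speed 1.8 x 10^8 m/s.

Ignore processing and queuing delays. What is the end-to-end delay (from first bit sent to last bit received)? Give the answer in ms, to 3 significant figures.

3.43 ms

Transmission delay per hop = L/R = 16000/9400000 = 1.70213 ms; 2 hops → 3.40426 ms.
Propagation delays (d/s per hop): 0.012, 0.0141667 ms; sum = 0.0261667 ms.
End-to-end = 3.43 ms.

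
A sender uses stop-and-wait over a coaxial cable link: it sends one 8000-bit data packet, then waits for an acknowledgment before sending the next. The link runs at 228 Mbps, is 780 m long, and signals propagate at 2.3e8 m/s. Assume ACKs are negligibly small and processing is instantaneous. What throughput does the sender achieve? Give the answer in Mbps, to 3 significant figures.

t_tx = L/R = 8000/228000000 = 3.50877e-05 s.
t_prop = 780/2.3e+08 = 3.3913e-06 s; RTT = 6.78261e-06 s.
Cycle = t_tx + RTT = 4.18703e-05 s.
Throughput = L / cycle = 8000 / 4.18703e-05 = 191 Mbps.

191 Mbps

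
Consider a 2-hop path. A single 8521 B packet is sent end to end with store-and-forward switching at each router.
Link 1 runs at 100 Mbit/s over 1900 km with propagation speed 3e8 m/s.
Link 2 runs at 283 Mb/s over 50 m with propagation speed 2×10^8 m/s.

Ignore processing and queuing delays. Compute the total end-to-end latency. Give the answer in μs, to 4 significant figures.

7256 μs

L = 8521 × 8 = 68168 bits.
Transmission delays (L/R per hop): 681.68, 240.876 μs; sum = 922.556 μs.
Propagation delays (d/s per hop): 6333.33, 0.25 μs; sum = 6333.58 μs.
End-to-end = 7256 μs.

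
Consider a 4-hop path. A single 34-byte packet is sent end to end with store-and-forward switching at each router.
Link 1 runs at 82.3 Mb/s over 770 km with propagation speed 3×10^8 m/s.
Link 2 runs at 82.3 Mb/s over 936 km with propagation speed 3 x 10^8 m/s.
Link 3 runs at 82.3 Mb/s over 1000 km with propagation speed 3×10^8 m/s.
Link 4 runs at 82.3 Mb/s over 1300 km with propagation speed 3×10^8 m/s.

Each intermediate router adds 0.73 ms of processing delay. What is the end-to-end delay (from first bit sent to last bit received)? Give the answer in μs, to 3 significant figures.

L = 34 × 8 = 272 bits.
Transmission delay per hop = L/R = 272/82300000 = 3.30498 μs; 4 hops → 13.2199 μs.
Propagation delays (d/s per hop): 2566.67, 3120, 3333.33, 4333.33 μs; sum = 13353.3 μs.
Processing at 3 router(s): 3 × 0.73 ms = 2190 μs.
End-to-end = 15600 μs.

15600 μs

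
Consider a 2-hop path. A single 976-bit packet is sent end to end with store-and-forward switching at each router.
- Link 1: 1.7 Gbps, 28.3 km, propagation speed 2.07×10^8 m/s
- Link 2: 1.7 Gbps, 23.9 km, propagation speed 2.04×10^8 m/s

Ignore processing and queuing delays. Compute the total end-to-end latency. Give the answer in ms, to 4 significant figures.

0.2550 ms

Transmission delay per hop = L/R = 976/1700000000 = 0.000574118 ms; 2 hops → 0.00114824 ms.
Propagation delays (d/s per hop): 0.136715, 0.117157 ms; sum = 0.253872 ms.
End-to-end = 0.2550 ms.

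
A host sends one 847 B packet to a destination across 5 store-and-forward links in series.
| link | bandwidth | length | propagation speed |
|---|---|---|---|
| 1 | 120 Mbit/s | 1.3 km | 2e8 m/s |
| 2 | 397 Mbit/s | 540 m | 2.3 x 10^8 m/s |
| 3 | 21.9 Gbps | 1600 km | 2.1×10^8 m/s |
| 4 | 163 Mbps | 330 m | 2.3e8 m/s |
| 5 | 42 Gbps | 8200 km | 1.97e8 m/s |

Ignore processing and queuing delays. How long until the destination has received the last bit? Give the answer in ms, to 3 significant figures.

L = 847 × 8 = 6776 bits.
Transmission delays (L/R per hop): 0.0564667, 0.017068, 0.000309406, 0.0415706, 0.000161333 ms; sum = 0.115576 ms.
Propagation delays (d/s per hop): 0.0065, 0.00234783, 7.61905, 0.00143478, 41.6244 ms; sum = 49.2537 ms.
End-to-end = 49.4 ms.

49.4 ms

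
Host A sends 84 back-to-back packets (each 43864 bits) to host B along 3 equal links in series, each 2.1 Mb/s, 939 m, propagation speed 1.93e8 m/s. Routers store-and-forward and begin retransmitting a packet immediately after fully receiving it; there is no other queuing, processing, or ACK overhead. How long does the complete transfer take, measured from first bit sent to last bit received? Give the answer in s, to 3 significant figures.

1.80 s

Per-hop transmission t_tx = L/R = 43864/2100000 = 0.0208876 s.
Per-hop propagation t_prop = 939/193000000 = 4.86528e-06 s.
Pipeline fill: first packet needs 3·t_tx to clear all hops; remaining 83 packets each add one t_tx.
Total = (3+84-1)·t_tx + 3·t_prop = 86·0.0208876 + 3·4.86528e-06 = 1.80 s.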